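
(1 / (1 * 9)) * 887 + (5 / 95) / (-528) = 2966125 / 30096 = 98.56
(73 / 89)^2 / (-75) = -5329 / 594075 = -0.01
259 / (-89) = -259 / 89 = -2.91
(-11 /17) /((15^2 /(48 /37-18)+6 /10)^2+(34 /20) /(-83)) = -968601700 /247949837129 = -0.00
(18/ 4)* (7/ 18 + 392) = 7063/ 4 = 1765.75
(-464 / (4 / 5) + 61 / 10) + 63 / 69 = -572.99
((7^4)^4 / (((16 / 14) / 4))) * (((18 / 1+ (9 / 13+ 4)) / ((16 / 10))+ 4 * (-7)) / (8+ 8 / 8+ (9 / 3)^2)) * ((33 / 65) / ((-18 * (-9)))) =-1225730178198593683 / 4380480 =-279816407836.26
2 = 2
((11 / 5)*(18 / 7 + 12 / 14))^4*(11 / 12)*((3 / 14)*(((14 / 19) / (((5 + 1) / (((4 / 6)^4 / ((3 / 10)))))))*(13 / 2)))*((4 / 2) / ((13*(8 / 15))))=329832448 / 3421425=96.40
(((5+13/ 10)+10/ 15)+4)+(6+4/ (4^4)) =16303/ 960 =16.98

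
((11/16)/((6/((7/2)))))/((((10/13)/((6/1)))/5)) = 1001/64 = 15.64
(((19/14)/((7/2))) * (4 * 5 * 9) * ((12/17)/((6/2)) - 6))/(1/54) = -369360/17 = -21727.06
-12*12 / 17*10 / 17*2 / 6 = -480 / 289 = -1.66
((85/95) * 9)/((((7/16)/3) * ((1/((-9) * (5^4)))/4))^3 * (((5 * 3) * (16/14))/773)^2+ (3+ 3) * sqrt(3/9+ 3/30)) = 55983137341320000000000/809867038731354655608959999999999999999069+ 83609755010726897643840000000000000000000 * sqrt(390)/809867038731354655608959999999999999999069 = 2.04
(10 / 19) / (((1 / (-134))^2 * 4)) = 44890 / 19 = 2362.63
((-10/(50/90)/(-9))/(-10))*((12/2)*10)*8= -96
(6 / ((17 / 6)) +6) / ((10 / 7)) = 5.68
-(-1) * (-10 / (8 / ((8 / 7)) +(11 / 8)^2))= -640 / 569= -1.12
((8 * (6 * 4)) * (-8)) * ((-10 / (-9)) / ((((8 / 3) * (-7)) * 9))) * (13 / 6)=4160 / 189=22.01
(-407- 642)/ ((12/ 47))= -49303/ 12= -4108.58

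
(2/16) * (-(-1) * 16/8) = 1/4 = 0.25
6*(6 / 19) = 36 / 19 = 1.89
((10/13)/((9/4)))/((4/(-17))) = -170/117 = -1.45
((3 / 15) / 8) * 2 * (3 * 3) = 9 / 20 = 0.45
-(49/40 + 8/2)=-209/40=-5.22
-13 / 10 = -1.30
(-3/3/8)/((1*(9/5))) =-5/72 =-0.07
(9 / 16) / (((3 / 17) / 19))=969 / 16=60.56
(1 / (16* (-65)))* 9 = -9 / 1040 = -0.01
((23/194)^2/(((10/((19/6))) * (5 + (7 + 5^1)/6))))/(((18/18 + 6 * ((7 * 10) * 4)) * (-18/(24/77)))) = -10051/1534519643580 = -0.00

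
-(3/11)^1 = -3/11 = -0.27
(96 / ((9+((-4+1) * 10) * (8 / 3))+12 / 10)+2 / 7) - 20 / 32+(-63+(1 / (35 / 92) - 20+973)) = 87060109 / 97720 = 890.91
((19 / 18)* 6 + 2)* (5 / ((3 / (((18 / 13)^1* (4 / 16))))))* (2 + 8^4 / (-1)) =-255875 / 13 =-19682.69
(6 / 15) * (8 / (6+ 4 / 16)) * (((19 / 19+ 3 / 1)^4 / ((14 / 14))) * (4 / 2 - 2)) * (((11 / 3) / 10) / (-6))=0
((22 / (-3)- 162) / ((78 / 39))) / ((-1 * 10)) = 127 / 15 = 8.47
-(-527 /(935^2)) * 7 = 217 /51425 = 0.00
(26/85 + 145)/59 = 12351/5015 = 2.46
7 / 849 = 0.01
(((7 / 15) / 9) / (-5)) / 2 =-7 / 1350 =-0.01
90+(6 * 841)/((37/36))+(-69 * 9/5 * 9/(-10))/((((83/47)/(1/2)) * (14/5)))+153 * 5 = 4966602111/859880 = 5775.92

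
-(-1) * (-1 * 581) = -581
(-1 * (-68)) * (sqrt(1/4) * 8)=272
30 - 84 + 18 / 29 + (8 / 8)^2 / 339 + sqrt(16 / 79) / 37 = -524743 / 9831 + 4*sqrt(79) / 2923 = -53.36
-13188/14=-942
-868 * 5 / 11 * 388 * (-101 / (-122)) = -85037960 / 671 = -126733.17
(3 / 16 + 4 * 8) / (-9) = -515 / 144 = -3.58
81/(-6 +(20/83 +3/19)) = -127737/8833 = -14.46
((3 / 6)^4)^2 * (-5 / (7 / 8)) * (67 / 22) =-335 / 4928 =-0.07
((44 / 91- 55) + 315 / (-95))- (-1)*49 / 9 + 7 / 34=-27608111 / 529074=-52.18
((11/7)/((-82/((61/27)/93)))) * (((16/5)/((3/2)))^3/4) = -2748416/2432217375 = -0.00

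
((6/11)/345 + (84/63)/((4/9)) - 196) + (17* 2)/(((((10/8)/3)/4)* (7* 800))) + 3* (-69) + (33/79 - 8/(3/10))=-22360382914/52465875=-426.19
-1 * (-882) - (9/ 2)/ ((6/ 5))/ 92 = 324561/ 368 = 881.96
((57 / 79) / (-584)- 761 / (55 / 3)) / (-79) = 105331623 / 200460920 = 0.53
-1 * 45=-45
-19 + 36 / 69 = -425 / 23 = -18.48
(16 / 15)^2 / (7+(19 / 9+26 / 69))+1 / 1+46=578397 / 12275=47.12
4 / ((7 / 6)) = 24 / 7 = 3.43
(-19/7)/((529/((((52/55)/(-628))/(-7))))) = -247/223827835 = -0.00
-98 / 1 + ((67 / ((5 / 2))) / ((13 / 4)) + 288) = 12886 / 65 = 198.25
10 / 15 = 2 / 3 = 0.67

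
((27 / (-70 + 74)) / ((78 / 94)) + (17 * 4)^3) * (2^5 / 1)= 130807096 / 13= 10062084.31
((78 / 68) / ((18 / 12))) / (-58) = -13 / 986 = -0.01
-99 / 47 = -2.11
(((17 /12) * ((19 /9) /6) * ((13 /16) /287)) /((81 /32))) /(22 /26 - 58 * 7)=-54587 /39671191476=-0.00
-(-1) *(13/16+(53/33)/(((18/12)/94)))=160711/1584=101.46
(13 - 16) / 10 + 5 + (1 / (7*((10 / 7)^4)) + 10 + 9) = 237343 / 10000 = 23.73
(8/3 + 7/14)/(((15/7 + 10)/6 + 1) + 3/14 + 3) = 133/262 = 0.51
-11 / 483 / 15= -11 / 7245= -0.00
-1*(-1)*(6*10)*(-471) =-28260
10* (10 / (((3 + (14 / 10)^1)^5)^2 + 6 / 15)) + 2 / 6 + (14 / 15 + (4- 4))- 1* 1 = 53127177614098 / 199199450232555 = 0.27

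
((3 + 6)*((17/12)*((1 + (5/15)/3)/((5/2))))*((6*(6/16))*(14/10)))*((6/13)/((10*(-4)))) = -1071/5200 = -0.21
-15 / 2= -7.50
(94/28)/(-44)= -47/616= -0.08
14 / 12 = 7 / 6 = 1.17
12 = 12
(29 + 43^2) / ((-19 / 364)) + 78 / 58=-19823427 / 551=-35977.18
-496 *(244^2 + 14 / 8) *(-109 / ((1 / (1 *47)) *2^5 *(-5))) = -945536869.08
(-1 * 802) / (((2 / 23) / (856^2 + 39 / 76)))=-513610193425 / 76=-6758028860.86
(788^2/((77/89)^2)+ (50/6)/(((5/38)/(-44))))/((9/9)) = 14705925832/17787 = 826779.44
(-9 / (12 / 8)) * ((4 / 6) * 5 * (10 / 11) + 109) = -7394 / 11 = -672.18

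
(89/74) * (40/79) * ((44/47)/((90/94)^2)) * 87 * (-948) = -85400128/1665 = -51291.37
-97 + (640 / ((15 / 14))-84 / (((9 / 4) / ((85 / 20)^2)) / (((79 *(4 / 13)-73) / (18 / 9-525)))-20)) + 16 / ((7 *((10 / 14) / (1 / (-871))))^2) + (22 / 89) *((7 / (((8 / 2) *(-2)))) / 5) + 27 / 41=59711587712429690047 / 118135561574772300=505.45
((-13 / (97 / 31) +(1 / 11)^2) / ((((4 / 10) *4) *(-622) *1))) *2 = 121665 / 14600828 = 0.01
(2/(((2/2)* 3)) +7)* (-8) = -184/3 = -61.33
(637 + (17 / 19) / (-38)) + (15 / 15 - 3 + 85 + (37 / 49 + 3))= 25604175 / 35378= 723.73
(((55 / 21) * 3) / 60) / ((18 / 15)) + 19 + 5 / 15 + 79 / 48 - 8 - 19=-5959 / 1008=-5.91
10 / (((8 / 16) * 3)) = 20 / 3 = 6.67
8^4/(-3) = -4096/3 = -1365.33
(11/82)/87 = 11/7134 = 0.00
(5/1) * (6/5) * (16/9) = 32/3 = 10.67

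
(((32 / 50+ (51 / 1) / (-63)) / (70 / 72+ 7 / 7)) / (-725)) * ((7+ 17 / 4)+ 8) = 2937 / 1286875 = 0.00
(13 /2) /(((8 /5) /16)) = 65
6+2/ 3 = 20/ 3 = 6.67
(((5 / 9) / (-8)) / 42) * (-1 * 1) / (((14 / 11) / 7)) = 55 / 6048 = 0.01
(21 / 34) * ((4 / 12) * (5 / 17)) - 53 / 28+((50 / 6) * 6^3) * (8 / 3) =38826773 / 8092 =4798.17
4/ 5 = 0.80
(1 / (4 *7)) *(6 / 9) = 1 / 42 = 0.02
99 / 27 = 11 / 3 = 3.67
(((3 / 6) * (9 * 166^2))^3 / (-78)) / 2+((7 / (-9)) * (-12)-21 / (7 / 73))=-476679064380179 / 39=-12222540112312.28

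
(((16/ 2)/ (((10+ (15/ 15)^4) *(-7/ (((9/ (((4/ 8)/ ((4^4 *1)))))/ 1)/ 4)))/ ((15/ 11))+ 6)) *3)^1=414720/ 102833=4.03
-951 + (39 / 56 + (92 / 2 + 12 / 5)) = -252533 / 280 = -901.90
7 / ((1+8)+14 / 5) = 35 / 59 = 0.59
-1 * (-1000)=1000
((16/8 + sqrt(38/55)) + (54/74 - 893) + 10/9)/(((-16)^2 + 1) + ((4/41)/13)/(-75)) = -3945399250/1140366381 + 7995 * sqrt(2090)/113009281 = -3.46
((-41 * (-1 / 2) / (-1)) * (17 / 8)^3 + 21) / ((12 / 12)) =-179929 / 1024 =-175.71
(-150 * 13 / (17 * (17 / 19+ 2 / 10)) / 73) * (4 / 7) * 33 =-235125 / 8687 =-27.07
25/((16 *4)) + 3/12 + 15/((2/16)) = 7721/64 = 120.64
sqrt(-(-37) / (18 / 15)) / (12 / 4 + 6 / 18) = sqrt(1110) / 20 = 1.67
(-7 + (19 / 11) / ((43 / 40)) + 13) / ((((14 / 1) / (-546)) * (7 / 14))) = -280644 / 473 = -593.33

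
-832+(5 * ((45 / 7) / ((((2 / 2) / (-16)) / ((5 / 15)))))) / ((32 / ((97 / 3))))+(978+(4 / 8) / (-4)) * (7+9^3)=10061951 / 14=718710.79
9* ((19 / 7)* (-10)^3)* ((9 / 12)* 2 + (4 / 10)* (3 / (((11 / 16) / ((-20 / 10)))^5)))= 6844059864900 / 1127357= 6070889.58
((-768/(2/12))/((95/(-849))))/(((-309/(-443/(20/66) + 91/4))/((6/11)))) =56302311168/538175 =104617.11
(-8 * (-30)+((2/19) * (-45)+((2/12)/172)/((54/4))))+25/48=249655711/1058832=235.78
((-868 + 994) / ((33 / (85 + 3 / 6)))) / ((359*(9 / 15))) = 5985 / 3949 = 1.52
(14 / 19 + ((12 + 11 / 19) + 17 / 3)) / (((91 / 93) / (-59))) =-1978978 / 1729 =-1144.58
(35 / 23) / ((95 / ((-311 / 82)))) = -2177 / 35834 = -0.06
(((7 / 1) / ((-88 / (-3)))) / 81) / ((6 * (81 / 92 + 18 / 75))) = 4025 / 9184428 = 0.00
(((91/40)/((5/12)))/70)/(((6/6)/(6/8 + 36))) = 5733/2000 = 2.87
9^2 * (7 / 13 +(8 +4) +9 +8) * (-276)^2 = 2369378304 / 13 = 182259869.54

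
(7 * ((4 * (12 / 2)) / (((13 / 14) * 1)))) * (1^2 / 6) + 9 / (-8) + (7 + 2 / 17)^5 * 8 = 21584223816315 / 147665128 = 146170.08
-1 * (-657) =657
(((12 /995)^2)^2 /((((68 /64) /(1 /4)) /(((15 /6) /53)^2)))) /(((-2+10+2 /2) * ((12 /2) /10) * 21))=0.00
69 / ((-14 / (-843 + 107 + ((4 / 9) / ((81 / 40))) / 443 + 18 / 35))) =95602904851 / 26374005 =3624.89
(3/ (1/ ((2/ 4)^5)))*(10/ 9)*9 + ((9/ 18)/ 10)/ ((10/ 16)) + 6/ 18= 1621/ 1200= 1.35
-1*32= -32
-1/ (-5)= 1/ 5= 0.20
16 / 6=2.67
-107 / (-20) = 107 / 20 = 5.35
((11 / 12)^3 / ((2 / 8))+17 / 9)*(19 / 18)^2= 775067 / 139968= 5.54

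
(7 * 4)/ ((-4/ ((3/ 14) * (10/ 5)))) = -3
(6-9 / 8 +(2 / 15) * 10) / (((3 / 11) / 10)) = 8195 / 36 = 227.64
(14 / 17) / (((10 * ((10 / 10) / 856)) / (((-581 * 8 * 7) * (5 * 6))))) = -1169734272 / 17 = -68807898.35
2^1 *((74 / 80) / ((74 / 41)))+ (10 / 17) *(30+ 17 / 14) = 92279 / 4760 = 19.39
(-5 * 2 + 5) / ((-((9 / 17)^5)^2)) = 10079969502245 / 3486784401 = 2890.91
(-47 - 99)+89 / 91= -13197 / 91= -145.02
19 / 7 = 2.71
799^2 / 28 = 638401 / 28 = 22800.04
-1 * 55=-55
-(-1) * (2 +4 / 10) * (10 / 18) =4 / 3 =1.33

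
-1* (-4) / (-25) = -4 / 25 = -0.16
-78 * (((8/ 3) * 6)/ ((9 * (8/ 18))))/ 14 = -22.29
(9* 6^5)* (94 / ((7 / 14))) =13156992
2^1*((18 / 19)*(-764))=-27504 / 19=-1447.58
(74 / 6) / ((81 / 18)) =74 / 27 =2.74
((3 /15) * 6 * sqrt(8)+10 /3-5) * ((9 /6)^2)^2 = -135 /16+243 * sqrt(2) /20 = 8.75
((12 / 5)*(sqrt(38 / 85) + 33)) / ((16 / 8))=6*sqrt(3230) / 425 + 198 / 5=40.40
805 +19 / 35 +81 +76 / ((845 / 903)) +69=6132432 / 5915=1036.76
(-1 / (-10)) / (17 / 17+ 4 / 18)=9 / 110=0.08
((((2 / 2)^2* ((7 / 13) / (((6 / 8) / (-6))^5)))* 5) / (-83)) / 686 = 81920 / 52871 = 1.55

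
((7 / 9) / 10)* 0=0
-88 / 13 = -6.77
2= 2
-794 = -794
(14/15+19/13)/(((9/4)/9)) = 1868/195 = 9.58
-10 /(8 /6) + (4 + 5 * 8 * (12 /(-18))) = -181 /6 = -30.17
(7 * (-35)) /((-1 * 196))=5 /4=1.25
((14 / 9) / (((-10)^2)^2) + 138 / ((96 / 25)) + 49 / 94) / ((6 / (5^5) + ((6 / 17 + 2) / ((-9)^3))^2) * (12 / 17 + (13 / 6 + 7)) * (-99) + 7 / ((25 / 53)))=74567979013944285 / 26492745772801312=2.81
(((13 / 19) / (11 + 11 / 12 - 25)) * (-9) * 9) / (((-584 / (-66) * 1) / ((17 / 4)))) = 1772199 / 871036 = 2.03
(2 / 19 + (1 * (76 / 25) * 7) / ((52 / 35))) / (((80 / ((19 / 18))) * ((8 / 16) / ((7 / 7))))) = 17819 / 46800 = 0.38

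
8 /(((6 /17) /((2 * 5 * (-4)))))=-2720 /3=-906.67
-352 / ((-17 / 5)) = 1760 / 17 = 103.53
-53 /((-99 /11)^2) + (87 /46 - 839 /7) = -3093851 /26082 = -118.62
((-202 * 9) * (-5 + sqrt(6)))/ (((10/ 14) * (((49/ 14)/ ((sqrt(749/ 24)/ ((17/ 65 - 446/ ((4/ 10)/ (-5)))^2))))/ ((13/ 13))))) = 256035 * sqrt(4494) * (5 - sqrt(6))/ 131327961664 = 0.00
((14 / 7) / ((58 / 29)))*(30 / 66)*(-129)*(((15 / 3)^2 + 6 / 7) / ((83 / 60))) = -7004700 / 6391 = -1096.03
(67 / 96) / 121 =0.01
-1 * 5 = -5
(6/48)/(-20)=-1/160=-0.01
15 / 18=5 / 6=0.83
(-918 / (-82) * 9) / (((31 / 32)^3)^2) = 4435627474944 / 36387650921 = 121.90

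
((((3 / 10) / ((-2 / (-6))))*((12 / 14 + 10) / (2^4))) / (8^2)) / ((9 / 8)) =19 / 2240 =0.01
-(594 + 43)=-637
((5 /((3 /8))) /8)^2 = 25 /9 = 2.78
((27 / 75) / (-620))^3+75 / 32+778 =2905902582030521 / 3723875000000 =780.34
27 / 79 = 0.34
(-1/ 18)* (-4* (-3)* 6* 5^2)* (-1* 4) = 400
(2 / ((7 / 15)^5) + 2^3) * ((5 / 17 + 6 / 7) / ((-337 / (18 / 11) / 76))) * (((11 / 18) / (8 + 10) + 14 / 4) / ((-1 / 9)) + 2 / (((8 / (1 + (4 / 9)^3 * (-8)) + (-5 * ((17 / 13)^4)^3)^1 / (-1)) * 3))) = 1328.98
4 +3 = 7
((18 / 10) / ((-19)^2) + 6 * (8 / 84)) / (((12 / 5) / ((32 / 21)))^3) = 93222400 / 631868769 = 0.15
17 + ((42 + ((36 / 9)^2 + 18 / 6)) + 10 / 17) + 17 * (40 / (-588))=193502 / 2499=77.43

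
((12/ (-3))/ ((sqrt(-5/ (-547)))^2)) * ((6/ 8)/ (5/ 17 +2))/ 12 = -9299/ 780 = -11.92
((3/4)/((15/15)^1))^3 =27/64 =0.42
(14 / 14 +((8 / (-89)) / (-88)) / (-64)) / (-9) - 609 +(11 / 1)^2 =-91749269 / 187968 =-488.11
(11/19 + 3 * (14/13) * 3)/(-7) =-2537/1729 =-1.47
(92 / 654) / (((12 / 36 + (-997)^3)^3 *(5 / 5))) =-207 / 1432242942165953746817094244444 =-0.00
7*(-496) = -3472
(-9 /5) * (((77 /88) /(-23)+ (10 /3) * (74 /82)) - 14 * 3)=529995 /7544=70.25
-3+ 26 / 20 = -17 / 10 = -1.70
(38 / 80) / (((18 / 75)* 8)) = 95 / 384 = 0.25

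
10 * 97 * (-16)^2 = 248320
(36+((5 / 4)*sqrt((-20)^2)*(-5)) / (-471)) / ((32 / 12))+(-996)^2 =992029.60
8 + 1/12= 97/12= 8.08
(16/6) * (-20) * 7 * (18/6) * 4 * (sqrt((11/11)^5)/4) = -1120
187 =187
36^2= 1296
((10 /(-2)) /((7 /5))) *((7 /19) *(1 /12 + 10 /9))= -1075 /684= -1.57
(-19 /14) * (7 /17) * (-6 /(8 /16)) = 114 /17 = 6.71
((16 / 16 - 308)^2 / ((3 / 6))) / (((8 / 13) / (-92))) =-28180451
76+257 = 333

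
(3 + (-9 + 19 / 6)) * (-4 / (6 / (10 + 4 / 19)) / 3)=3298 / 513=6.43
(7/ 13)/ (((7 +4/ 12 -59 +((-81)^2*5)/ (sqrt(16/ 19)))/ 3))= 31248/ 478463304475 +4960116*sqrt(19)/ 478463304475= 0.00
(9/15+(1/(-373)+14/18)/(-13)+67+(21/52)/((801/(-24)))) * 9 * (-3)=-3934247046/2157805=-1823.26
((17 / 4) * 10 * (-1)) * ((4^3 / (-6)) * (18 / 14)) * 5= 20400 / 7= 2914.29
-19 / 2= -9.50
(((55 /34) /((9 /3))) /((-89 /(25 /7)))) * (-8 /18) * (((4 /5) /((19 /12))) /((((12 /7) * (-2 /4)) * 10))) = -440 /776169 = -0.00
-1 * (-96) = 96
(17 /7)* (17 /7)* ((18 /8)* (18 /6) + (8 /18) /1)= 10693 /252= 42.43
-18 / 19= -0.95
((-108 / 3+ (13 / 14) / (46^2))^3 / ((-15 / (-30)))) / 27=-1212893636236131851 / 350965854215424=-3455.87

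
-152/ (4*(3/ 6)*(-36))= 2.11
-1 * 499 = -499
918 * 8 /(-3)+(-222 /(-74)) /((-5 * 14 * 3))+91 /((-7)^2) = -171231 /70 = -2446.16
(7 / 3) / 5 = 7 / 15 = 0.47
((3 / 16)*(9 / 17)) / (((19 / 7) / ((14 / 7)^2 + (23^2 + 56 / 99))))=19.51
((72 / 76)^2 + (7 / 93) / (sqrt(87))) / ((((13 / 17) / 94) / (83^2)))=77060354 *sqrt(87) / 105183 + 3566793528 / 4693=766857.72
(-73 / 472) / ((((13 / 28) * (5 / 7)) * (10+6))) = -3577 / 122720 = -0.03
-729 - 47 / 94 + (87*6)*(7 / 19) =-20413 / 38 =-537.18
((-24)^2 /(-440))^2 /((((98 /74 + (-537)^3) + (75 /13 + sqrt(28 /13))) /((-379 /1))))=23310937728 * sqrt(91) /5594225279440081137965375 + 2133060889905496512 /508565934494552830724125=0.00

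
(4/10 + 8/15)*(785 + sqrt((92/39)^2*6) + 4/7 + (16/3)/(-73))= 1288*sqrt(6)/585 + 2408338/3285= 738.52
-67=-67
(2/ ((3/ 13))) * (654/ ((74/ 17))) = 48178/ 37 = 1302.11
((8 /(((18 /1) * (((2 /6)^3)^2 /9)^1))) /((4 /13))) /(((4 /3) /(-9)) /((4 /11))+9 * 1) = 1102.93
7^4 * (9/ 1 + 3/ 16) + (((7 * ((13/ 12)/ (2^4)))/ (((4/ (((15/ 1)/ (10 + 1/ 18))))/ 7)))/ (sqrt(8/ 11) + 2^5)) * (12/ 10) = 22059.23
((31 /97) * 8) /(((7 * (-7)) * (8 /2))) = -62 /4753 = -0.01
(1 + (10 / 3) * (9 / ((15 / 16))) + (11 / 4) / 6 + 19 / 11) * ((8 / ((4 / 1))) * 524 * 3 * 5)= 6084295 / 11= 553117.73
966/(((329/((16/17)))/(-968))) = -2137344/799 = -2675.02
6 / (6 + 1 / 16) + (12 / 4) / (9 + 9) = 673 / 582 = 1.16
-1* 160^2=-25600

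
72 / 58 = 36 / 29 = 1.24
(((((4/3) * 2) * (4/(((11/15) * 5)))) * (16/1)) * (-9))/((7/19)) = -87552/77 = -1137.04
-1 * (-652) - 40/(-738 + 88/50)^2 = 55221270018/84695209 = 652.00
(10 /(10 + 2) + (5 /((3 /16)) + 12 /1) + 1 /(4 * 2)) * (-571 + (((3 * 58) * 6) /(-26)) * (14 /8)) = -5285341 /208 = -25410.29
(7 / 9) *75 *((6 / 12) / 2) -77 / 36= 112 / 9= 12.44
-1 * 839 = -839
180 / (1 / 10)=1800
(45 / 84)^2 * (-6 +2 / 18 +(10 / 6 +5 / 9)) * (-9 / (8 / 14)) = 7425 / 448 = 16.57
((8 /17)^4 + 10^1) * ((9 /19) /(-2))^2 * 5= 2.82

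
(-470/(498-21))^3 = -103823000/108531333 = -0.96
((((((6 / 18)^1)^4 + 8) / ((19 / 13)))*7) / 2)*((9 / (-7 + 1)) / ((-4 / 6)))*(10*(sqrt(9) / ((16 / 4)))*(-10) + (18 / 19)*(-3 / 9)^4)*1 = -757313557 / 233928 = -3237.38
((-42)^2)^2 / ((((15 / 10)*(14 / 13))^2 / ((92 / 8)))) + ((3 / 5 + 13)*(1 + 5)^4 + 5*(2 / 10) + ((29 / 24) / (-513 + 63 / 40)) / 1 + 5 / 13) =54774390396949 / 3989115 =13730962.98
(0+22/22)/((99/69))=23/33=0.70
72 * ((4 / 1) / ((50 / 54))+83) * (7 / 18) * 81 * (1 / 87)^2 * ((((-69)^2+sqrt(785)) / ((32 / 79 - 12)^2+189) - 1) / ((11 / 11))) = 3433273956 * sqrt(785) / 42441170125+15235350396336 / 42441170125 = 361.24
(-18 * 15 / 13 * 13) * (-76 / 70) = 2052 / 7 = 293.14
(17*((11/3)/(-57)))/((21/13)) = -0.68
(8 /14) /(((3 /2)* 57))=8 /1197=0.01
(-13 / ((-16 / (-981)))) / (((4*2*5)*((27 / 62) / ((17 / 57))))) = -746759 / 54720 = -13.65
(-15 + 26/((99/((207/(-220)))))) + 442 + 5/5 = 517581/1210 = 427.75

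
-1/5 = -0.20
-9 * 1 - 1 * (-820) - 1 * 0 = 811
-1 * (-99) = 99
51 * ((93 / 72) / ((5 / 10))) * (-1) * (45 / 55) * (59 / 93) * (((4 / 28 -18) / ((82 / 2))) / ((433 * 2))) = 376125 / 10935848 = 0.03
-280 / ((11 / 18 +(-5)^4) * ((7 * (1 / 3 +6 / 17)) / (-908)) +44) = -233392320 / 33916991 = -6.88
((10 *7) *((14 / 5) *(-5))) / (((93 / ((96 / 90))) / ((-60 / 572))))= 15680 / 13299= 1.18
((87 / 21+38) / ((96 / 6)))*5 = 1475 / 112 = 13.17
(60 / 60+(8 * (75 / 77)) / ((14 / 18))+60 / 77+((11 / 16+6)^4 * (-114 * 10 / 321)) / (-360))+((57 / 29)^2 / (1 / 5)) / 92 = 390352295716445 / 12298864951296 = 31.74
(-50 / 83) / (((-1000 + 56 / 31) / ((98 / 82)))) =37975 / 52651216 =0.00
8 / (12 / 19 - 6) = -1.49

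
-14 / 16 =-7 / 8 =-0.88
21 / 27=7 / 9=0.78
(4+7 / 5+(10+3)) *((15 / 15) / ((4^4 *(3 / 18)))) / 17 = 69 / 2720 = 0.03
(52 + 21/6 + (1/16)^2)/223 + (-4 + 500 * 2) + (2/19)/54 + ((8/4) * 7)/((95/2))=145924887173/146430720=996.55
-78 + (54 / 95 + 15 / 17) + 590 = 829223 / 1615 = 513.45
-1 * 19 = -19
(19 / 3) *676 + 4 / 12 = 12845 / 3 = 4281.67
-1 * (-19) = 19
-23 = -23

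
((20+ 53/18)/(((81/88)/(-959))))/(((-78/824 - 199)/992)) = 647496668672/5436153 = 119109.35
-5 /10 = -1 /2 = -0.50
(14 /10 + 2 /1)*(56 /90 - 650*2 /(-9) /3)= 111928 /675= 165.82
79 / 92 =0.86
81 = 81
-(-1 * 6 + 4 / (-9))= 58 / 9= 6.44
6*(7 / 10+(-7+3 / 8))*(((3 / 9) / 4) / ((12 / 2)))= -79 / 160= -0.49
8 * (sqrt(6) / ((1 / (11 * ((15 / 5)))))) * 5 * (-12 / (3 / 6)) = -31680 * sqrt(6) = -77599.84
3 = 3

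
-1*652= -652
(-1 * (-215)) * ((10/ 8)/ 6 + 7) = 37195/ 24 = 1549.79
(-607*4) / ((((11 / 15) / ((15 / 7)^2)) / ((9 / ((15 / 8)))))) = -39333600 / 539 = -72975.14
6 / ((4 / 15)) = 45 / 2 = 22.50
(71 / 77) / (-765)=-71 / 58905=-0.00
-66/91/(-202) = 33/9191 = 0.00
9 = 9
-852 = -852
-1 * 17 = -17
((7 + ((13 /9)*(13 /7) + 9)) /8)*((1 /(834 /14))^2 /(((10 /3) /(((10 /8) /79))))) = 8239 /2637548352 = 0.00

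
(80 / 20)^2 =16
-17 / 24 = -0.71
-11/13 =-0.85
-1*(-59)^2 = -3481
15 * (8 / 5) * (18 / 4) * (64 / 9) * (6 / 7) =4608 / 7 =658.29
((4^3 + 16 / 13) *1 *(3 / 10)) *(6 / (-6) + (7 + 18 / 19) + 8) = 292.51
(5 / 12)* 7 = 35 / 12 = 2.92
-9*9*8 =-648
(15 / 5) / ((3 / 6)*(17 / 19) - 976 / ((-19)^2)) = -722 / 543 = -1.33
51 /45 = 17 /15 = 1.13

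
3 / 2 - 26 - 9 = -67 / 2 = -33.50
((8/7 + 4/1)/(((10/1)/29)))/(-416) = -261/7280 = -0.04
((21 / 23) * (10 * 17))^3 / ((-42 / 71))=-76915471500 / 12167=-6321646.38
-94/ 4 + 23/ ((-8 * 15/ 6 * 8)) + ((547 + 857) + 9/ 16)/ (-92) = -286383/ 7360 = -38.91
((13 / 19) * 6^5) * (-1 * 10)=-1010880 / 19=-53204.21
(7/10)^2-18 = -1751/100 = -17.51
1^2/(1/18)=18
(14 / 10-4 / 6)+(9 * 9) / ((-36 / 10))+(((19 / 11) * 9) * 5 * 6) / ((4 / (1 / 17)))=-41818 / 2805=-14.91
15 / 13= 1.15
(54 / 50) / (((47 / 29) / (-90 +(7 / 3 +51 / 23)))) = -1538856 / 27025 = -56.94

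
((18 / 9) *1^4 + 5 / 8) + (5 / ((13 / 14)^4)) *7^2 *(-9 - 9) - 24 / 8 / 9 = -4064378585 / 685464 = -5929.38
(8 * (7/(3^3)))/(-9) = -56/243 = -0.23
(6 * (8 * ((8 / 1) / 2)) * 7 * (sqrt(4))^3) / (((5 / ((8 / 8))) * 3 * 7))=512 / 5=102.40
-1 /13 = -0.08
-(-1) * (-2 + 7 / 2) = 3 / 2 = 1.50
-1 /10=-0.10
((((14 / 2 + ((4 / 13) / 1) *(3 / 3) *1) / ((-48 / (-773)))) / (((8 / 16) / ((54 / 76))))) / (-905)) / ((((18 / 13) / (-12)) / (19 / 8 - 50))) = -883539 / 11584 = -76.27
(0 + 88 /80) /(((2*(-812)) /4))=-11 /4060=-0.00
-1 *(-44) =44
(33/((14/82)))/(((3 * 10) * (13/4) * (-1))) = -1.98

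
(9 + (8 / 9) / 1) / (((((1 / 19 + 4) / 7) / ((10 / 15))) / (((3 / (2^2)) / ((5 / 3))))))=1691 / 330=5.12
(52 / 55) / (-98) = -26 / 2695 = -0.01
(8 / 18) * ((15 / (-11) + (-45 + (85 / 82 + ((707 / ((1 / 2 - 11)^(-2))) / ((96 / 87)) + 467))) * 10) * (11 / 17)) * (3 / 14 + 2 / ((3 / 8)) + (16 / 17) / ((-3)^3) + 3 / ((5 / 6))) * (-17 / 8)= -133457500955789 / 33723648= -3957386.25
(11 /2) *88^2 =42592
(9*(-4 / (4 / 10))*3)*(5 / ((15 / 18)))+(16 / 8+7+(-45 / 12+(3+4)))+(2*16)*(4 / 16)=-6399 / 4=-1599.75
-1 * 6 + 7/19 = -107/19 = -5.63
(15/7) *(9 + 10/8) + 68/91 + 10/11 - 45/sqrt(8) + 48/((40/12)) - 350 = -892261/2860 - 45 *sqrt(2)/4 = -327.89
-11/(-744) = 11/744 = 0.01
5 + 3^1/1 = 8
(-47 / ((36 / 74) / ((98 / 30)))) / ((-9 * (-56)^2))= 0.01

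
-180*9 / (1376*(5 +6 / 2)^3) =-405 / 176128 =-0.00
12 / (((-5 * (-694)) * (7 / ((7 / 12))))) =1 / 3470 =0.00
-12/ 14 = -6/ 7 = -0.86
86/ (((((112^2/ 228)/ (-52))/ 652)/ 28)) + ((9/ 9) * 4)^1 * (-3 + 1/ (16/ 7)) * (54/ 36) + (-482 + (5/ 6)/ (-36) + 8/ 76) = -21321960691/ 14364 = -1484402.72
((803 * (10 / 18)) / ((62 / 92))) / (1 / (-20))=-13239.43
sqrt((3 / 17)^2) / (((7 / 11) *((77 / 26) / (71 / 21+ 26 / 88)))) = 44161 / 128282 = 0.34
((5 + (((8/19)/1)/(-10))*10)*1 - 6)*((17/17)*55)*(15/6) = -7425/38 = -195.39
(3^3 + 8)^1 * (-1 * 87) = -3045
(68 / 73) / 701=68 / 51173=0.00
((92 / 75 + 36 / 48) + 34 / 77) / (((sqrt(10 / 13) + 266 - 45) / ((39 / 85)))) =122726617 / 24444535500 - 726193 * sqrt(130) / 415557103500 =0.01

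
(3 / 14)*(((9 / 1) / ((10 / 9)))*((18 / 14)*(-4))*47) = -102789 / 245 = -419.55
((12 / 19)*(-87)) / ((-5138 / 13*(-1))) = -6786 / 48811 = -0.14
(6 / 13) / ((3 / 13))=2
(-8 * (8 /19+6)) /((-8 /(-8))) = -976 /19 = -51.37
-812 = -812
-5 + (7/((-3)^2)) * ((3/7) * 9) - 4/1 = -6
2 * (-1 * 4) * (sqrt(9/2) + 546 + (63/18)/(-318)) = -694498/159- 12 * sqrt(2) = -4384.88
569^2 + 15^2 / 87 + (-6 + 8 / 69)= 647839162 / 2001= 323757.70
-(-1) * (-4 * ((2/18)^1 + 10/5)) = -76/9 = -8.44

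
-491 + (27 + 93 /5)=-2227 /5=-445.40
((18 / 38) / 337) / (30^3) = 1 / 19209000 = 0.00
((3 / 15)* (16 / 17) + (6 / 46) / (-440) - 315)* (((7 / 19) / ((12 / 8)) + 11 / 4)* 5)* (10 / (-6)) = 184957311805 / 23535072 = 7858.80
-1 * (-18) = 18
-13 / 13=-1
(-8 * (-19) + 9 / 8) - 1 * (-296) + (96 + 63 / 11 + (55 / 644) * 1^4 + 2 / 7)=7809733 / 14168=551.22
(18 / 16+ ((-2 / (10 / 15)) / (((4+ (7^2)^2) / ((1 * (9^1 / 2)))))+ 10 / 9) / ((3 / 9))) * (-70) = -1794541 / 5772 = -310.90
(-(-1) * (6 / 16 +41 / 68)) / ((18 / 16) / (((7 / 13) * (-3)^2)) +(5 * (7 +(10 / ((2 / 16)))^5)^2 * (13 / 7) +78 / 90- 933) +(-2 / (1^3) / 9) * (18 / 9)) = 315 / 32115375895647778492861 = 0.00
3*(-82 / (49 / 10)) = -2460 / 49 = -50.20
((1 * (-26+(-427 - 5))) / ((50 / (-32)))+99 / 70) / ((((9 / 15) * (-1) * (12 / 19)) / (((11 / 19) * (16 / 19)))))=-2267914 / 5985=-378.93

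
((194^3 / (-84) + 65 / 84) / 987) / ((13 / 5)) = -33.87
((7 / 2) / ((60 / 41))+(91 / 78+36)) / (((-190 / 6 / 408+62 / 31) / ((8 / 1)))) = 1936776 / 11765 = 164.62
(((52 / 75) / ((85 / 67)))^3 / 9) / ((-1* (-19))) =42289683904 / 44303361328125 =0.00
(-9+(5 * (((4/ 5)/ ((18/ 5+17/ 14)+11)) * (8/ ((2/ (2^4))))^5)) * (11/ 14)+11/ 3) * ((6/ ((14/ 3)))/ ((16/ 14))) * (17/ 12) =250987145087/ 738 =340090982.50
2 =2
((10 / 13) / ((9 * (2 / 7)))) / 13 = 35 / 1521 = 0.02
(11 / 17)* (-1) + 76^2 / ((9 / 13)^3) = 215719805 / 12393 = 17406.58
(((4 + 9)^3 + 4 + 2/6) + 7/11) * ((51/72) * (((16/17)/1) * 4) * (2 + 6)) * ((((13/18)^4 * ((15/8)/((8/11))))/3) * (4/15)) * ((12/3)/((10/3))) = 415077013/118098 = 3514.68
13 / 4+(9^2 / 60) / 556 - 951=-10538953 / 11120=-947.75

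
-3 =-3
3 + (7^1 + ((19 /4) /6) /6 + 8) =2611 /144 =18.13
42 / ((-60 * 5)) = -7 / 50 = -0.14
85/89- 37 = -3208/89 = -36.04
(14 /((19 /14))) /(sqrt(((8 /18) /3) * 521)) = 294 * sqrt(1563) /9899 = 1.17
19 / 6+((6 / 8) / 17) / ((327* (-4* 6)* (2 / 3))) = 3.17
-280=-280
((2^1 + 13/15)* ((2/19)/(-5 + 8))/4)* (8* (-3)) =-172/285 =-0.60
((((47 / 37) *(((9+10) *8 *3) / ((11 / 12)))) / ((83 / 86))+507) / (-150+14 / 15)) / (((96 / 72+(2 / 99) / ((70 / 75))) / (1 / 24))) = -4120703055 / 17194357024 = -0.24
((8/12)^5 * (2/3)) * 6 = 128/243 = 0.53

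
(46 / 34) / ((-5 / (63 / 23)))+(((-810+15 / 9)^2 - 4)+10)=499857148 / 765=653408.04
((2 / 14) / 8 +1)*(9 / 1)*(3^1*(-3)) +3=-4449 / 56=-79.45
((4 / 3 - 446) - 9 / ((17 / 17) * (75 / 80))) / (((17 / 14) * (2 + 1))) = -95396 / 765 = -124.70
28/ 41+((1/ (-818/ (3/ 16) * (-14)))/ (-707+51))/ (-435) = 11902750721/ 17429027840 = 0.68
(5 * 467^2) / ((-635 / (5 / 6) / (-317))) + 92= 453728.57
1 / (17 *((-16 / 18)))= -9 / 136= -0.07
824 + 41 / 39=32177 / 39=825.05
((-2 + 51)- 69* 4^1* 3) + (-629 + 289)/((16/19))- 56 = -1238.75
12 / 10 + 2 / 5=8 / 5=1.60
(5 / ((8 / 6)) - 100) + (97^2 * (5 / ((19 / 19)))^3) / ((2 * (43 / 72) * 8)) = 21153695 / 172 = 122986.60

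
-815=-815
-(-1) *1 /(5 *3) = 1 /15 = 0.07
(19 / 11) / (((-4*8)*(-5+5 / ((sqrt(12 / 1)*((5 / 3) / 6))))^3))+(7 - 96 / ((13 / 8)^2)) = -36.51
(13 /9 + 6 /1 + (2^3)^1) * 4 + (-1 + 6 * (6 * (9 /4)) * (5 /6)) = 2309 /18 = 128.28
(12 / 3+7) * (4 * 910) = 40040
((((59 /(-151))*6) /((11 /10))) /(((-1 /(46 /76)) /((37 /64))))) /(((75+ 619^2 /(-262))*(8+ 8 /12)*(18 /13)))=-0.00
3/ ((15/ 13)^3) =2197/ 1125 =1.95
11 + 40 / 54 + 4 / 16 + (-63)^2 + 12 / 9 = 430091 / 108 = 3982.32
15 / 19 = 0.79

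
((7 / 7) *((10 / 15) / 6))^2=1 / 81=0.01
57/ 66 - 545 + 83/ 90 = -543.21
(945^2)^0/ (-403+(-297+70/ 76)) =-38/ 26565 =-0.00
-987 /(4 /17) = -16779 /4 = -4194.75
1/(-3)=-1/3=-0.33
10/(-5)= -2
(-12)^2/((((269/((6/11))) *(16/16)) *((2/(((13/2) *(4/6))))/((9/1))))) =16848/2959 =5.69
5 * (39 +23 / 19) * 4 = 15280 / 19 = 804.21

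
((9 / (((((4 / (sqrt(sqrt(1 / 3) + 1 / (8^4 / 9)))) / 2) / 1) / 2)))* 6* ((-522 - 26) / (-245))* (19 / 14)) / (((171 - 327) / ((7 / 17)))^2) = 2603* sqrt(81 + 12288* sqrt(3)) / 437615360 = 0.00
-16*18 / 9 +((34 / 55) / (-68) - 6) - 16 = -54.01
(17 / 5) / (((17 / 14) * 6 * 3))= 7 / 45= 0.16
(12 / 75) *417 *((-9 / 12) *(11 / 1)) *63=-866943 / 25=-34677.72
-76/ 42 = -38/ 21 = -1.81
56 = 56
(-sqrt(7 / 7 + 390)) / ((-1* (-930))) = -sqrt(391) / 930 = -0.02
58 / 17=3.41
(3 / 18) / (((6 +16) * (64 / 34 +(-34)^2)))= 17 / 2598288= 0.00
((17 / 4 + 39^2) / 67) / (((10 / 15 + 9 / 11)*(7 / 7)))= 201333 / 13132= 15.33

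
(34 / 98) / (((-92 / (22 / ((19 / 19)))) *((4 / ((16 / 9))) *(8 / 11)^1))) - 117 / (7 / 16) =-10852169 / 40572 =-267.48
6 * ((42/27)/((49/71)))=13.52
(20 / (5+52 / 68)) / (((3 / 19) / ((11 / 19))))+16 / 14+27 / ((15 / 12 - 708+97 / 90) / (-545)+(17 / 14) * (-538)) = 909732235514 / 65815156491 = 13.82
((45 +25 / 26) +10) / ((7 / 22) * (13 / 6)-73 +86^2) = 96030 / 12567451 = 0.01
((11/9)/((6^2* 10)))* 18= 11/180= 0.06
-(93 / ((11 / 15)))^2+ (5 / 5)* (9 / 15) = -9729762 / 605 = -16082.25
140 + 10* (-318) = -3040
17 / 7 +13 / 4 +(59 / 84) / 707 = 168649 / 29694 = 5.68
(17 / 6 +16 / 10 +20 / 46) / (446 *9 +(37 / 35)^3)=28803425 / 23756824614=0.00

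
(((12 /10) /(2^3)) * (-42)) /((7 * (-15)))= 3 /50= 0.06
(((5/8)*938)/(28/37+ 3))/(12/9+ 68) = 2.25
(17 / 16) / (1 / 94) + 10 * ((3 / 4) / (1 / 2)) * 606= 73519 / 8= 9189.88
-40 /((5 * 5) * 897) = -8 /4485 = -0.00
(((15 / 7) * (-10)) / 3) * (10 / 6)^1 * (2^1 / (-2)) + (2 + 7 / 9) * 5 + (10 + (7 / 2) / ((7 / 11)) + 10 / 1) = 6463 / 126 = 51.29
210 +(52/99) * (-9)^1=2258/11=205.27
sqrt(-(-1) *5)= sqrt(5)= 2.24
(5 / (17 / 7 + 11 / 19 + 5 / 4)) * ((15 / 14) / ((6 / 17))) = 1615 / 453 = 3.57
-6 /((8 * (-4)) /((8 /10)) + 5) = 0.17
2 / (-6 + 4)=-1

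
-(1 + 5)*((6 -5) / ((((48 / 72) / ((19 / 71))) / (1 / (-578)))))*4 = 342 / 20519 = 0.02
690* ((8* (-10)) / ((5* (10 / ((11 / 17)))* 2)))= -6072 / 17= -357.18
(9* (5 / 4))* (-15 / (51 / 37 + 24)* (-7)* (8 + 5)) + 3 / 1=761331 / 1252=608.09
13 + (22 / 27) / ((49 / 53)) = 18365 / 1323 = 13.88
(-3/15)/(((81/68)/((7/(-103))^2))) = -3332/4296645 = -0.00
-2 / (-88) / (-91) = -1 / 4004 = -0.00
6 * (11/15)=22/5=4.40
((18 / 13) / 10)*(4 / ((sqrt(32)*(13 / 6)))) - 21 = -21 + 27*sqrt(2) / 845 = -20.95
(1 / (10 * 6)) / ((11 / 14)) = 7 / 330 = 0.02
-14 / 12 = -7 / 6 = -1.17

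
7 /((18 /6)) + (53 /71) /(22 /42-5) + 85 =1745249 /20022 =87.17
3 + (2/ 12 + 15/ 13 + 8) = 12.32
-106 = -106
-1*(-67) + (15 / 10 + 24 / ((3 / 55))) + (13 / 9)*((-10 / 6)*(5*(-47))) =58009 / 54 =1074.24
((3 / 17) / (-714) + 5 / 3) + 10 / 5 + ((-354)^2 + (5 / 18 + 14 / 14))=2281718431 / 18207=125320.94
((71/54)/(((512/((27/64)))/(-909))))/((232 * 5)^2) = -64539/88185241600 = -0.00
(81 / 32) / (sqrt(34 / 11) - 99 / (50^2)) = 55130625 / 1699137512+31640625 * sqrt(374) / 424784378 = 1.47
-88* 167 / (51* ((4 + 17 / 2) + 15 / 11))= -323312 / 15555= -20.79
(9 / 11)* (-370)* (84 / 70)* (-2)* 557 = 4451544 / 11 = 404685.82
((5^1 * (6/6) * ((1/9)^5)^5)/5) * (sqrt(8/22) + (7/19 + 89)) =2 * sqrt(11)/7896877864610378476472739 + 566/4546687255381733062211577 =0.00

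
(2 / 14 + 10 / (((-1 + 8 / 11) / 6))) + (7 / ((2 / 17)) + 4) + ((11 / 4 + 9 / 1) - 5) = -4189 / 28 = -149.61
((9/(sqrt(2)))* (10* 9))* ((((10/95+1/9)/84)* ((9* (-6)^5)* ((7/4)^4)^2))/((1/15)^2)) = -224910931557375* sqrt(2)/155648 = -2043534704.81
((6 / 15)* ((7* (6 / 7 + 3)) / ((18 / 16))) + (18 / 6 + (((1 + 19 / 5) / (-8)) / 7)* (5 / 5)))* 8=3504 / 35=100.11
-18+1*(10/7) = -116/7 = -16.57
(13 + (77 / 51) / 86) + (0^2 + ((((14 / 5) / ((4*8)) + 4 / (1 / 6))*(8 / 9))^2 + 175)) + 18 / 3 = 3863240849 / 5921100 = 652.45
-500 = -500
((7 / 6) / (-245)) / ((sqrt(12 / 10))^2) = -1 / 252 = -0.00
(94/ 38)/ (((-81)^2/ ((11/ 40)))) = 517/ 4986360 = 0.00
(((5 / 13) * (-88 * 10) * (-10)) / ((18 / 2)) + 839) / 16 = 75.94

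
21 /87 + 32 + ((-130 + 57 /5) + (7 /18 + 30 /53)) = -11813893 /138330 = -85.40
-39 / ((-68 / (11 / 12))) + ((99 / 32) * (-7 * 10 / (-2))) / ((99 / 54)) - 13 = 792 / 17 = 46.59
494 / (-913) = -494 / 913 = -0.54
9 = 9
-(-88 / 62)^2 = -1936 / 961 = -2.01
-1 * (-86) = 86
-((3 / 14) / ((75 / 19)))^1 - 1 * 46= -16119 / 350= -46.05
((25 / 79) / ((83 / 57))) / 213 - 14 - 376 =-181562855 / 465547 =-390.00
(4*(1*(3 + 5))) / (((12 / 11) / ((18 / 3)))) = 176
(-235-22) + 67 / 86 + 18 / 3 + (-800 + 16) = -88943 / 86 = -1034.22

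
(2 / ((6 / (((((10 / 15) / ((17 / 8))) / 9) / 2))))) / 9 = 8 / 12393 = 0.00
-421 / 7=-60.14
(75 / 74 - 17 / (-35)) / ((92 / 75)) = 58245 / 47656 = 1.22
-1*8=-8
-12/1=-12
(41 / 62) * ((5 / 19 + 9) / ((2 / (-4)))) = -7216 / 589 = -12.25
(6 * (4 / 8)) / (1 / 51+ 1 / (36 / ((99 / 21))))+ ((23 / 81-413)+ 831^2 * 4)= 48097638814 / 17415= 2761851.21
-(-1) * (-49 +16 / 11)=-523 / 11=-47.55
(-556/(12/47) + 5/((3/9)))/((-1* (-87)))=-6488/261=-24.86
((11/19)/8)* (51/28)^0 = 0.07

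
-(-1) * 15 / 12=5 / 4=1.25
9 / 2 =4.50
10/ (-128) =-5/ 64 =-0.08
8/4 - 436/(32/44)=-1195/2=-597.50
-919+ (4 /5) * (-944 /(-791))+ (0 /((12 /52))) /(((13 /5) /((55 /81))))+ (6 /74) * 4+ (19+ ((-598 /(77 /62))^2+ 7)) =28626110451679 /123945745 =230956.78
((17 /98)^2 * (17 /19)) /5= 4913 /912380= 0.01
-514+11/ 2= -1017/ 2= -508.50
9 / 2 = 4.50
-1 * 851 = -851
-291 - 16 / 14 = -2045 / 7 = -292.14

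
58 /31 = 1.87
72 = 72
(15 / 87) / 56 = 5 / 1624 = 0.00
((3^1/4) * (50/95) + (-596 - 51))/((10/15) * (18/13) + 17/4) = -638846/5111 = -124.99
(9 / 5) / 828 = 1 / 460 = 0.00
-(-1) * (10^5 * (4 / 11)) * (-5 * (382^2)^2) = -42587627552000000 / 11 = -3871602504727272.73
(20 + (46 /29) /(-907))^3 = 145543196701290744 /18197672920127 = 7997.90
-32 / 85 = -0.38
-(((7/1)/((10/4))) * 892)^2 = -155950144/25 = -6238005.76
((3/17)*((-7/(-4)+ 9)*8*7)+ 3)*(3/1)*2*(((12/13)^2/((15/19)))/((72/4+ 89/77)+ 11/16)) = 35.65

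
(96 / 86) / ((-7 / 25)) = -1200 / 301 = -3.99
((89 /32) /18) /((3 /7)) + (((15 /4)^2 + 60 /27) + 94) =110.65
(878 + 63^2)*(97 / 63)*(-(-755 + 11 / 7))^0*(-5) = -2350795 / 63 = -37314.21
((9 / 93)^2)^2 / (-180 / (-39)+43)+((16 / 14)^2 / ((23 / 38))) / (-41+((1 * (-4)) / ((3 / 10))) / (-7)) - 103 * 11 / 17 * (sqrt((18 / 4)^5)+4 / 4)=-275319 * sqrt(2) / 136 - 85683241665690314 / 1284562912034423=-2929.64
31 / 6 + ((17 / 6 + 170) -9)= 169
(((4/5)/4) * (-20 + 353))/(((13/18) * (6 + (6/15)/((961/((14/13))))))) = 2880117/187409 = 15.37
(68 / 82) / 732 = 17 / 15006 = 0.00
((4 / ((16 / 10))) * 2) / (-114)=-5 / 114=-0.04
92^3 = 778688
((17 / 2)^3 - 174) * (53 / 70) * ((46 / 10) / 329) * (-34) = -10423669 / 65800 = -158.41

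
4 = 4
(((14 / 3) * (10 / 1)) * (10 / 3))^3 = 2744000000 / 729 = 3764060.36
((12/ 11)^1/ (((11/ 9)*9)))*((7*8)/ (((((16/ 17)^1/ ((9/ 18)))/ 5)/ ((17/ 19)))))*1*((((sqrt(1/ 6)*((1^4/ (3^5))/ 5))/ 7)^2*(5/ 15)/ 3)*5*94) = 13583/ 8552480013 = 0.00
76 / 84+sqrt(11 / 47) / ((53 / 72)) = 72 * sqrt(517) / 2491+19 / 21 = 1.56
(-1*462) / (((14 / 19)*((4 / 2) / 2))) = -627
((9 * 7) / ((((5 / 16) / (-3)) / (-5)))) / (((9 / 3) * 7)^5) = 16 / 21609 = 0.00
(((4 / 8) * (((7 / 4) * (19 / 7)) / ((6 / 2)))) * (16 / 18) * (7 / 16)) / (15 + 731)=133 / 322272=0.00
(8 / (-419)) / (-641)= 8 / 268579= 0.00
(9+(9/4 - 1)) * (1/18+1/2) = 205/36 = 5.69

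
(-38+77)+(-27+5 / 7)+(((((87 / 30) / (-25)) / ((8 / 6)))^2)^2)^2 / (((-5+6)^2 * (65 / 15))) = 1157000000068924451024179541 / 91000000000000000000000000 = 12.71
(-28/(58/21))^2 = 86436/841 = 102.78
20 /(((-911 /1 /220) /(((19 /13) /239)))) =-83600 /2830477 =-0.03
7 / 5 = 1.40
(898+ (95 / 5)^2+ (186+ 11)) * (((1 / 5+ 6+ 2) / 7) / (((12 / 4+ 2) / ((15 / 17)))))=25584 / 85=300.99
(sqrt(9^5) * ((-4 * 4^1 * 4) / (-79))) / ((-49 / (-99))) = 1539648 / 3871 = 397.74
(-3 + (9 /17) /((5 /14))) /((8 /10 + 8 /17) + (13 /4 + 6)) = -516 /3577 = -0.14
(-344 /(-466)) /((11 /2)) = 344 /2563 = 0.13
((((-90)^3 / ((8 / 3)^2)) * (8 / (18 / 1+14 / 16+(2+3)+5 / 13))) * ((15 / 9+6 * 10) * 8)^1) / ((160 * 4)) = -43831125 / 1682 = -26058.93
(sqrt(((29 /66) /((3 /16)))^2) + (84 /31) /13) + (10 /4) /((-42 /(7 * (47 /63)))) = 2.24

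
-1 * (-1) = 1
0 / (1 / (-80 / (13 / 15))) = 0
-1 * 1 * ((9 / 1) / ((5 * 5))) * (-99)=891 / 25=35.64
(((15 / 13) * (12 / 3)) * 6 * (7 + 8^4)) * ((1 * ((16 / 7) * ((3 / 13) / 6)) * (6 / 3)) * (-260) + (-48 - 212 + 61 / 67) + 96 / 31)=-6479239484520 / 189007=-34280420.75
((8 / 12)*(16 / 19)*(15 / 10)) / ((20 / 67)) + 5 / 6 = 2083 / 570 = 3.65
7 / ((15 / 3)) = 1.40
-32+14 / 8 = -121 / 4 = -30.25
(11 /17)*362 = 3982 /17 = 234.24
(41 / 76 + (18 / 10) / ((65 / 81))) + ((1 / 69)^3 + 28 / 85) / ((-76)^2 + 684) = 652518905101 / 234499579470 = 2.78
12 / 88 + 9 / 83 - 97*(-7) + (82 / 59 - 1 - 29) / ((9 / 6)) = 213368701 / 323202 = 660.17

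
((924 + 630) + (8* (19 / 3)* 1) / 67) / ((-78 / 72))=-1250024 / 871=-1435.16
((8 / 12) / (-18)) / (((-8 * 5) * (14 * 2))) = 0.00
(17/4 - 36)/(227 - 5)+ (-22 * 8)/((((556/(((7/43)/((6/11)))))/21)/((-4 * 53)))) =2231580569/5307576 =420.45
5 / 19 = 0.26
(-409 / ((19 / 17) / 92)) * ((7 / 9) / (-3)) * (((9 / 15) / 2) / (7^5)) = 319838 / 2052855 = 0.16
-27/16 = -1.69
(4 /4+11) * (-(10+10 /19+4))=-3312 /19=-174.32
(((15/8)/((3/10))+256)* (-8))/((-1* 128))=1049/64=16.39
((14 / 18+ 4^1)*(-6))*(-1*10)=860 / 3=286.67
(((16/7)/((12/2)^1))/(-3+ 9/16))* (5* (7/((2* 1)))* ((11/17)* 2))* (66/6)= -77440/1989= -38.93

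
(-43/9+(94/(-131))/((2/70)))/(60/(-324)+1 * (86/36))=-211458/15589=-13.56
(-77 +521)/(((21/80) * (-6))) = -5920/21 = -281.90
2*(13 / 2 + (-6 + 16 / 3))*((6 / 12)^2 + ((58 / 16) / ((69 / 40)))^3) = 438305315 / 3942108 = 111.19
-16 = -16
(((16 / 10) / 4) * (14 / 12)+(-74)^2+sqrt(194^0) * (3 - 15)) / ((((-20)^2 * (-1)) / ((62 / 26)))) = -2540977 / 78000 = -32.58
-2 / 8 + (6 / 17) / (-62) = -539 / 2108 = -0.26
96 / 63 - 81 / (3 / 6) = -3370 / 21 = -160.48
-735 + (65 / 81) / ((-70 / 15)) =-277895 / 378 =-735.17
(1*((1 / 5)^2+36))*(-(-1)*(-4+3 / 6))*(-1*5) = 6307 / 10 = 630.70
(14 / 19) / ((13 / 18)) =252 / 247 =1.02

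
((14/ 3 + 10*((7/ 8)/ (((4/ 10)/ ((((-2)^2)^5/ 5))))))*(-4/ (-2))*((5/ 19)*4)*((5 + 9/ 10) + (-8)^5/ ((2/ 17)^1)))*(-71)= 3547383728952/ 19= 186704406786.95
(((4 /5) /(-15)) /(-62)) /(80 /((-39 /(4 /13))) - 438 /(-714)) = -40222 /828475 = -0.05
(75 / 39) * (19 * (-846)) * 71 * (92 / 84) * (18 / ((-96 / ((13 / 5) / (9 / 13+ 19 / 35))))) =4265436825 / 4496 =948718.16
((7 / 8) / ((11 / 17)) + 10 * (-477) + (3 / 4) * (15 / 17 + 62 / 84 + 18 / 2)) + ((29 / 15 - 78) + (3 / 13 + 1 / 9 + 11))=-14780511709 / 3063060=-4825.41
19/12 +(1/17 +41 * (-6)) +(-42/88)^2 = -24104425/98736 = -244.13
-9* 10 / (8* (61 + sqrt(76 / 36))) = -4941 / 26776 + 27* sqrt(19) / 26776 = -0.18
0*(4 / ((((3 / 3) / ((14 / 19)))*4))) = 0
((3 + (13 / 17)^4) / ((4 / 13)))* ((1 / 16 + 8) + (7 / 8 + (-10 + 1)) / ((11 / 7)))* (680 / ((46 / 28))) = 16160930695 / 1242989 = 13001.67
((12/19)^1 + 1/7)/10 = 103/1330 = 0.08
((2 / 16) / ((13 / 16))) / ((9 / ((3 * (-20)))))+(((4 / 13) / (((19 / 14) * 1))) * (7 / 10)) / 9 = -11204 / 11115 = -1.01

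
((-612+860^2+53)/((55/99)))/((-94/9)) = -127366.64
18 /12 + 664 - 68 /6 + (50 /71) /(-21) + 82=736.13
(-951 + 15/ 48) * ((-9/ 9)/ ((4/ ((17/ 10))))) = 404.04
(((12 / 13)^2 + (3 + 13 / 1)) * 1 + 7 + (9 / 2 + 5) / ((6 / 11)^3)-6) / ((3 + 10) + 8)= 5577185 / 1533168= 3.64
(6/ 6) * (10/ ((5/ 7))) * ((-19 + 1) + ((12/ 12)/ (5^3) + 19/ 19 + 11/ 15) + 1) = -80108/ 375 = -213.62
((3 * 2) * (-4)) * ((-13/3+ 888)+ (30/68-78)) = -328892/17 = -19346.59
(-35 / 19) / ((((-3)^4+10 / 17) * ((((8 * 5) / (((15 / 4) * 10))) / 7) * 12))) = -20825 / 1686592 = -0.01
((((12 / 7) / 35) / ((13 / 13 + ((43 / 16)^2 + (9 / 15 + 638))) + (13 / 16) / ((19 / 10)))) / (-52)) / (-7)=14592 / 70189685293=0.00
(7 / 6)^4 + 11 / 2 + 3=13417 / 1296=10.35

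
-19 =-19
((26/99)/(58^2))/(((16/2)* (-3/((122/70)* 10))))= -793/13987512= -0.00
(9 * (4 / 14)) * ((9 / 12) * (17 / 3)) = 153 / 14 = 10.93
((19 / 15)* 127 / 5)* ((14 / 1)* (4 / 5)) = 135128 / 375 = 360.34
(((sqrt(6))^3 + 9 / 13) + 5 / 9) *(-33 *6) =-1188 *sqrt(6) -3212 / 13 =-3157.07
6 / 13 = 0.46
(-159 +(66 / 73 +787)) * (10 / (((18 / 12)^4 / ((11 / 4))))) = 20200400 / 5913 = 3416.27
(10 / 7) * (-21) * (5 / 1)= -150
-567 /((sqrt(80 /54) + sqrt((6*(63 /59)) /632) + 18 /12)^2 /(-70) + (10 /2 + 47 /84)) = -279372925094760 /(2739295288890 -(27*sqrt(97881) + 18644*sqrt(30) + 125847)^2) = -104.11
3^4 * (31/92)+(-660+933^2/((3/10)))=2900997.29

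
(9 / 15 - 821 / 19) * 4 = -16192 / 95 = -170.44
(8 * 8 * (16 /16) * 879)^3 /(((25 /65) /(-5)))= -2314461172727808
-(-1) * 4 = 4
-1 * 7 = -7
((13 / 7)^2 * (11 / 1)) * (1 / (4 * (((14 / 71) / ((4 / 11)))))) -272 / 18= 2.38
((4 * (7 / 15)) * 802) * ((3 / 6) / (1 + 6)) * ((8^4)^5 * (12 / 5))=7397144373557530198016 / 25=295885774942301207920.64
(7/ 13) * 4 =28/ 13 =2.15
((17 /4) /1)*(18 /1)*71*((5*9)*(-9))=-4399515 /2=-2199757.50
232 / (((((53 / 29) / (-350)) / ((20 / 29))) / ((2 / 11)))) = -3248000 / 583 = -5571.18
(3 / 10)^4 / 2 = 81 / 20000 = 0.00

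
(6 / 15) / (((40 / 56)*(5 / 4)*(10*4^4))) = 7 / 40000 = 0.00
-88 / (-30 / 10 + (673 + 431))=-88 / 1101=-0.08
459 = 459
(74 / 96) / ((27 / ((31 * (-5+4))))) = -1147 / 1296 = -0.89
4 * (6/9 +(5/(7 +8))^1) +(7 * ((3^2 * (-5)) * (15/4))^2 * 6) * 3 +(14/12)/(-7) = 86113217/24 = 3588050.71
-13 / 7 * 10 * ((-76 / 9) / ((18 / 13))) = 64220 / 567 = 113.26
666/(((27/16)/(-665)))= -787360/3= -262453.33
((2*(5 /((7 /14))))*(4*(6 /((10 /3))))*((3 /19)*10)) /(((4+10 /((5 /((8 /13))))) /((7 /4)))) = 24570 /323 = 76.07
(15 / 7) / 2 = 15 / 14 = 1.07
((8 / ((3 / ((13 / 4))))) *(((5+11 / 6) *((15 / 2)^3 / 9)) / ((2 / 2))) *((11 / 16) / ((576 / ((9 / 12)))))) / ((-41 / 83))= -1483625 / 294912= -5.03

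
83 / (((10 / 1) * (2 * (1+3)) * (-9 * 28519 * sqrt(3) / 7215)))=-39923 * sqrt(3) / 4106736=-0.02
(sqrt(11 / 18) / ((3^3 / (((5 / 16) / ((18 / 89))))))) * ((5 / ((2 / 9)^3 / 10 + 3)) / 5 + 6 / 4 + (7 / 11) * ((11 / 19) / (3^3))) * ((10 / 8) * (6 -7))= -46119882325 * sqrt(22) / 2094558414336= -0.10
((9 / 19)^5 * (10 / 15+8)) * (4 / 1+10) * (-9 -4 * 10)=-351065988 / 2476099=-141.78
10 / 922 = 5 / 461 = 0.01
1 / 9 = 0.11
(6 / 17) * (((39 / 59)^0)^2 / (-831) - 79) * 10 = -1313000 / 4709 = -278.83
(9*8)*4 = 288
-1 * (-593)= 593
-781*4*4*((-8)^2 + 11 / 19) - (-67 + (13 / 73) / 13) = -1119186306 / 1387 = -806911.54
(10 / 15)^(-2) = 2.25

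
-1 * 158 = -158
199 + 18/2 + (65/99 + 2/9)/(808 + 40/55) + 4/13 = 72271481/346944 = 208.31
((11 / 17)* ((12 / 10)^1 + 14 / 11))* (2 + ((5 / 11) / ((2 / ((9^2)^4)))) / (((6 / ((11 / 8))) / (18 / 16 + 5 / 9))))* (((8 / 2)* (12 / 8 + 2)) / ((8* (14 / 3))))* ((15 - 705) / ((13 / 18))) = -2159839329.33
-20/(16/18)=-45/2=-22.50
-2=-2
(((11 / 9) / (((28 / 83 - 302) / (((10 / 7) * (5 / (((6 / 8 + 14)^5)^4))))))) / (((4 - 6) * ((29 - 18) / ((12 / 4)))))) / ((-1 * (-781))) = 1140743313817600 / 53638941734744099901232853868907034306417319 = 0.00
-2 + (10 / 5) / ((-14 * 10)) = -141 / 70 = -2.01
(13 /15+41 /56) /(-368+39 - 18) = -1343 /291480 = -0.00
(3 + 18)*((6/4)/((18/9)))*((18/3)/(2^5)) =2.95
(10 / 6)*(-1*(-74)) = 370 / 3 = 123.33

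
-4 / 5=-0.80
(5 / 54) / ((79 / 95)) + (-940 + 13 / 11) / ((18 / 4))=-9784771 / 46926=-208.51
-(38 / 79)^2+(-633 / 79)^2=399245 / 6241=63.97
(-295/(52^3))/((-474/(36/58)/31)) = 27435/322132928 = 0.00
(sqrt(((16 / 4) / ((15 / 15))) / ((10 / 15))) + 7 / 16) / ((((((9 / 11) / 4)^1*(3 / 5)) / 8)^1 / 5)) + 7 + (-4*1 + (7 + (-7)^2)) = 5443 / 27 + 8800*sqrt(6) / 27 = 999.94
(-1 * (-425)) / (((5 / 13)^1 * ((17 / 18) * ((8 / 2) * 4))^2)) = 5265 / 1088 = 4.84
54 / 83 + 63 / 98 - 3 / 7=1005 / 1162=0.86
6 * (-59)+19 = -335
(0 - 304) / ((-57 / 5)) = 80 / 3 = 26.67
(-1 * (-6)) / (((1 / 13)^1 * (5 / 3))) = 234 / 5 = 46.80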